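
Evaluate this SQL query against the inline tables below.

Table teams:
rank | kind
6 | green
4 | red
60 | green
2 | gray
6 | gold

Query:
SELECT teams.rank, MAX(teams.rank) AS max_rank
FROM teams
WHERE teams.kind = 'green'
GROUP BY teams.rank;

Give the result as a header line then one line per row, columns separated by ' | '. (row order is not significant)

== RESULT ==
teams.rank | max_rank
6 | 6
60 | 60

Derivation:
After WHERE (2 rows):
teams.rank | teams.kind
6 | green
60 | green
After GROUP BY (2 rows):
teams.rank | max_rank
6 | 6
60 | 60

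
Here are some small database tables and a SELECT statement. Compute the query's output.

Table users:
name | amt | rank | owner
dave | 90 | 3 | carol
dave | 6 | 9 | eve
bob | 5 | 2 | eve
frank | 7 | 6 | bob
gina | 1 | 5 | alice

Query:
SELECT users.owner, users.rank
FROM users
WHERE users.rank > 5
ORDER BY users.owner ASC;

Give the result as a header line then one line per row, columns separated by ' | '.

== RESULT ==
users.owner | users.rank
bob | 6
eve | 9

Derivation:
After WHERE (2 rows):
users.name | users.amt | users.rank | users.owner
dave | 6 | 9 | eve
frank | 7 | 6 | bob
After SELECT (2 rows):
users.owner | users.rank
eve | 9
bob | 6
After ORDER BY (2 rows):
users.owner | users.rank
bob | 6
eve | 9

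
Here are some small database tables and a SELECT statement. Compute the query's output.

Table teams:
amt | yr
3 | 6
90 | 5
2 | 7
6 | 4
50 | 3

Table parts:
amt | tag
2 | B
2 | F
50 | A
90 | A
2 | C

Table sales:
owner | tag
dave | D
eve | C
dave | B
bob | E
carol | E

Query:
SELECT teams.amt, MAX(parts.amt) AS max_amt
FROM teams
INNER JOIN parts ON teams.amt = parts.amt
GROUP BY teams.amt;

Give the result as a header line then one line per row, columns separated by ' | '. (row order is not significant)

After JOIN parts (5 rows):
teams.amt | teams.yr | parts.amt | parts.tag
90 | 5 | 90 | A
2 | 7 | 2 | B
2 | 7 | 2 | F
2 | 7 | 2 | C
50 | 3 | 50 | A
After GROUP BY (3 rows):
teams.amt | max_amt
90 | 90
2 | 2
50 | 50

== RESULT ==
teams.amt | max_amt
90 | 90
2 | 2
50 | 50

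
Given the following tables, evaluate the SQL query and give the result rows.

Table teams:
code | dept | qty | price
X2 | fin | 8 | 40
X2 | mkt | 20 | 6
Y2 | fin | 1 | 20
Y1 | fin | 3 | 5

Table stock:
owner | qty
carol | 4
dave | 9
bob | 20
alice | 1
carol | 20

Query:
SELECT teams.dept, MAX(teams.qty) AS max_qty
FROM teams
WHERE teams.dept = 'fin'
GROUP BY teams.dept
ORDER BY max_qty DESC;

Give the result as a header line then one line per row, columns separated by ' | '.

After WHERE (3 rows):
teams.code | teams.dept | teams.qty | teams.price
X2 | fin | 8 | 40
Y2 | fin | 1 | 20
Y1 | fin | 3 | 5
After GROUP BY (1 rows):
teams.dept | max_qty
fin | 8
After ORDER BY (1 rows):
teams.dept | max_qty
fin | 8

== RESULT ==
teams.dept | max_qty
fin | 8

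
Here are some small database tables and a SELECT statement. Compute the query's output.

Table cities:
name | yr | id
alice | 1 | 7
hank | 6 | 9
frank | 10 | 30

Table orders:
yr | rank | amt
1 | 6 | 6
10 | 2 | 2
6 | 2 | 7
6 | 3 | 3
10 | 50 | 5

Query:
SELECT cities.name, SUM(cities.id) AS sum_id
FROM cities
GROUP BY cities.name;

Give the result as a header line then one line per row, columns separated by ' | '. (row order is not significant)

After GROUP BY (3 rows):
cities.name | sum_id
alice | 7
hank | 9
frank | 30

== RESULT ==
cities.name | sum_id
alice | 7
hank | 9
frank | 30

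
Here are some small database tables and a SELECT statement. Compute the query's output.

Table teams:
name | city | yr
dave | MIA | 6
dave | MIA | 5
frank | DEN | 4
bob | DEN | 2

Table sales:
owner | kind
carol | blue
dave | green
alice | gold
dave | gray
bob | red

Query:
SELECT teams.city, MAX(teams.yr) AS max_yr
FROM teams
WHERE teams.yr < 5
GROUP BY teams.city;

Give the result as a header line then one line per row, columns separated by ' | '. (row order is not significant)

After WHERE (2 rows):
teams.name | teams.city | teams.yr
frank | DEN | 4
bob | DEN | 2
After GROUP BY (1 rows):
teams.city | max_yr
DEN | 4

== RESULT ==
teams.city | max_yr
DEN | 4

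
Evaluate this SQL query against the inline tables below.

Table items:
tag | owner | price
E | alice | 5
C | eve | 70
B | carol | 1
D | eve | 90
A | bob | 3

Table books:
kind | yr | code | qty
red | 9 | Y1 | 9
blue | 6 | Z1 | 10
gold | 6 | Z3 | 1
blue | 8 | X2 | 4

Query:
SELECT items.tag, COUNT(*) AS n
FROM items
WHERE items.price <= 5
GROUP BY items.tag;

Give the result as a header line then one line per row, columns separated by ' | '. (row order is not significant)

After WHERE (3 rows):
items.tag | items.owner | items.price
E | alice | 5
B | carol | 1
A | bob | 3
After GROUP BY (3 rows):
items.tag | n
E | 1
B | 1
A | 1

== RESULT ==
items.tag | n
E | 1
B | 1
A | 1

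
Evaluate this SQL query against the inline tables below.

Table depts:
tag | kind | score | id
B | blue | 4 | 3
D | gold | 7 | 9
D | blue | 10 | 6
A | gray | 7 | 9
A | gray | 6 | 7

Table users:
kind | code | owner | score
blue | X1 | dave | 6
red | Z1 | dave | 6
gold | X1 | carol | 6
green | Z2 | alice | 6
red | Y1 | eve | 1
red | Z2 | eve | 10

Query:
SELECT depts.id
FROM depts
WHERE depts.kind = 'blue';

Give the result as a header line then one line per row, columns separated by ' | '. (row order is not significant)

After WHERE (2 rows):
depts.tag | depts.kind | depts.score | depts.id
B | blue | 4 | 3
D | blue | 10 | 6
After SELECT (2 rows):
depts.id
3
6

== RESULT ==
depts.id
3
6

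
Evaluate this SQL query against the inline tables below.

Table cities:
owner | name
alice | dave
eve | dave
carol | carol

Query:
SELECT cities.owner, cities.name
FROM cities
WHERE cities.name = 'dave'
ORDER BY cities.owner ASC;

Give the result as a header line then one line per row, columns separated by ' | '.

After WHERE (2 rows):
cities.owner | cities.name
alice | dave
eve | dave
After SELECT (2 rows):
cities.owner | cities.name
alice | dave
eve | dave
After ORDER BY (2 rows):
cities.owner | cities.name
alice | dave
eve | dave

== RESULT ==
cities.owner | cities.name
alice | dave
eve | dave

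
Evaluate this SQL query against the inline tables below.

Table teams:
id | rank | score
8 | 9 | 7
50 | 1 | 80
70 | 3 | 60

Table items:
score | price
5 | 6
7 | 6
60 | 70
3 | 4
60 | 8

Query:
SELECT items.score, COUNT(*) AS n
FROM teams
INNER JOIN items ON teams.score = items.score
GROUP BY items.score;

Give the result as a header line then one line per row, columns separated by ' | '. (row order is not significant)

After JOIN items (3 rows):
teams.id | teams.rank | teams.score | items.score | items.price
8 | 9 | 7 | 7 | 6
70 | 3 | 60 | 60 | 70
70 | 3 | 60 | 60 | 8
After GROUP BY (2 rows):
items.score | n
7 | 1
60 | 2

== RESULT ==
items.score | n
7 | 1
60 | 2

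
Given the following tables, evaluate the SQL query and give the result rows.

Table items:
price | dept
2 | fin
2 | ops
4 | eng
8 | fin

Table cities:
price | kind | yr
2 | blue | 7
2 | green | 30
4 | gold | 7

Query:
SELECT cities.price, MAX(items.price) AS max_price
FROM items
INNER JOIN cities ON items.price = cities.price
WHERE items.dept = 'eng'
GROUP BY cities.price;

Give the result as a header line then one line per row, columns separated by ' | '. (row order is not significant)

After JOIN cities (5 rows):
items.price | items.dept | cities.price | cities.kind | cities.yr
2 | fin | 2 | blue | 7
2 | fin | 2 | green | 30
2 | ops | 2 | blue | 7
2 | ops | 2 | green | 30
4 | eng | 4 | gold | 7
After WHERE (1 rows):
items.price | items.dept | cities.price | cities.kind | cities.yr
4 | eng | 4 | gold | 7
After GROUP BY (1 rows):
cities.price | max_price
4 | 4

== RESULT ==
cities.price | max_price
4 | 4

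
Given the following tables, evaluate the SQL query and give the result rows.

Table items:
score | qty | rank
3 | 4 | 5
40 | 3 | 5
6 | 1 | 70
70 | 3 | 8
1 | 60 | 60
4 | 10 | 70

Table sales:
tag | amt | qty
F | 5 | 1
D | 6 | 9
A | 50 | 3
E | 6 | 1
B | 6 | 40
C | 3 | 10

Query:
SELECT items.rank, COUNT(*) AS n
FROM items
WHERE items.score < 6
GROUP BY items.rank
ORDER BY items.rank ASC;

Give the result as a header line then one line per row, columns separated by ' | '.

== RESULT ==
items.rank | n
5 | 1
60 | 1
70 | 1

Derivation:
After WHERE (3 rows):
items.score | items.qty | items.rank
3 | 4 | 5
1 | 60 | 60
4 | 10 | 70
After GROUP BY (3 rows):
items.rank | n
5 | 1
60 | 1
70 | 1
After ORDER BY (3 rows):
items.rank | n
5 | 1
60 | 1
70 | 1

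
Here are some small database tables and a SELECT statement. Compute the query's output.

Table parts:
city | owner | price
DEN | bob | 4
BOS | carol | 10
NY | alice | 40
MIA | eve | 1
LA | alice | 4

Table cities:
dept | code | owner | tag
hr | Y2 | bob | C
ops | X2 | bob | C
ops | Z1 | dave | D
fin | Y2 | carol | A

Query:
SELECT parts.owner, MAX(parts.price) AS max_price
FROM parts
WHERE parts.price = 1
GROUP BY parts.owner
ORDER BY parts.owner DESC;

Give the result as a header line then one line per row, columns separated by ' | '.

== RESULT ==
parts.owner | max_price
eve | 1

Derivation:
After WHERE (1 rows):
parts.city | parts.owner | parts.price
MIA | eve | 1
After GROUP BY (1 rows):
parts.owner | max_price
eve | 1
After ORDER BY (1 rows):
parts.owner | max_price
eve | 1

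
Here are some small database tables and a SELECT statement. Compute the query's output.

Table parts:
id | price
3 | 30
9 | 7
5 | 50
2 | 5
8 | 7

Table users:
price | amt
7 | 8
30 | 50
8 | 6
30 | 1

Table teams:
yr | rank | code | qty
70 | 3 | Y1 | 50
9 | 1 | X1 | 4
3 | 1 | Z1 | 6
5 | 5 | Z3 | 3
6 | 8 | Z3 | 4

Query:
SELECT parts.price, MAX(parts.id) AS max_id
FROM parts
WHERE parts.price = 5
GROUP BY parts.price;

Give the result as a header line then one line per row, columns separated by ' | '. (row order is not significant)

After WHERE (1 rows):
parts.id | parts.price
2 | 5
After GROUP BY (1 rows):
parts.price | max_id
5 | 2

== RESULT ==
parts.price | max_id
5 | 2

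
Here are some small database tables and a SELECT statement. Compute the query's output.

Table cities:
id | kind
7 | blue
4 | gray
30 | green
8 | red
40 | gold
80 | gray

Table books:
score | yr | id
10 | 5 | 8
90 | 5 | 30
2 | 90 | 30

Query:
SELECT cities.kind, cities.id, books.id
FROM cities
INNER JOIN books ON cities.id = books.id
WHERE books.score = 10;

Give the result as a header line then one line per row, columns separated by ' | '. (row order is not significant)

== RESULT ==
cities.kind | cities.id | books.id
red | 8 | 8

Derivation:
After JOIN books (3 rows):
cities.id | cities.kind | books.score | books.yr | books.id
30 | green | 90 | 5 | 30
30 | green | 2 | 90 | 30
8 | red | 10 | 5 | 8
After WHERE (1 rows):
cities.id | cities.kind | books.score | books.yr | books.id
8 | red | 10 | 5 | 8
After SELECT (1 rows):
cities.kind | cities.id | books.id
red | 8 | 8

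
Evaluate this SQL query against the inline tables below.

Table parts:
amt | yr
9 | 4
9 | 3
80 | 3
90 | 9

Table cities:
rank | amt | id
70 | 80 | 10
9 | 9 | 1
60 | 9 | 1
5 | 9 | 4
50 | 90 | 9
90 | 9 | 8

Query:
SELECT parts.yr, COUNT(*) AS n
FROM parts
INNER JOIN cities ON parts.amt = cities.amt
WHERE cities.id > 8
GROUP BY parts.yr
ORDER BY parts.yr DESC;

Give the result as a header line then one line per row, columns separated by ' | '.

== RESULT ==
parts.yr | n
9 | 1
3 | 1

Derivation:
After JOIN cities (10 rows):
parts.amt | parts.yr | cities.rank | cities.amt | cities.id
9 | 4 | 9 | 9 | 1
9 | 4 | 60 | 9 | 1
9 | 4 | 5 | 9 | 4
9 | 4 | 90 | 9 | 8
9 | 3 | 9 | 9 | 1
9 | 3 | 60 | 9 | 1
9 | 3 | 5 | 9 | 4
9 | 3 | 90 | 9 | 8
80 | 3 | 70 | 80 | 10
90 | 9 | 50 | 90 | 9
After WHERE (2 rows):
parts.amt | parts.yr | cities.rank | cities.amt | cities.id
80 | 3 | 70 | 80 | 10
90 | 9 | 50 | 90 | 9
After GROUP BY (2 rows):
parts.yr | n
3 | 1
9 | 1
After ORDER BY (2 rows):
parts.yr | n
9 | 1
3 | 1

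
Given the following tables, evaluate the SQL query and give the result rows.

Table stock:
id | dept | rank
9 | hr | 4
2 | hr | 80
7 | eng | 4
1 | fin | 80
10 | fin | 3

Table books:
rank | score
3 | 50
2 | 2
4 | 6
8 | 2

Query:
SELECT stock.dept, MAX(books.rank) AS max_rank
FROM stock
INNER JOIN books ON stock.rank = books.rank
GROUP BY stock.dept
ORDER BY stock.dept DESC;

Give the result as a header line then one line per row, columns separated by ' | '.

After JOIN books (3 rows):
stock.id | stock.dept | stock.rank | books.rank | books.score
9 | hr | 4 | 4 | 6
7 | eng | 4 | 4 | 6
10 | fin | 3 | 3 | 50
After GROUP BY (3 rows):
stock.dept | max_rank
hr | 4
eng | 4
fin | 3
After ORDER BY (3 rows):
stock.dept | max_rank
hr | 4
fin | 3
eng | 4

== RESULT ==
stock.dept | max_rank
hr | 4
fin | 3
eng | 4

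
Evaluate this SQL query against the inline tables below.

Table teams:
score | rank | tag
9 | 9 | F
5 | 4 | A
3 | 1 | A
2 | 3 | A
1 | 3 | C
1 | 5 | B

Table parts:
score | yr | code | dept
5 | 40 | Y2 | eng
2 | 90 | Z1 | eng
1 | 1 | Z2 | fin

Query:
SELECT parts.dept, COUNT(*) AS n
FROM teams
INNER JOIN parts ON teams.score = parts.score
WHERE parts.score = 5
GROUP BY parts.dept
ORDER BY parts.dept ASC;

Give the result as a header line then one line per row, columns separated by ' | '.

After JOIN parts (4 rows):
teams.score | teams.rank | teams.tag | parts.score | parts.yr | parts.code | parts.dept
5 | 4 | A | 5 | 40 | Y2 | eng
2 | 3 | A | 2 | 90 | Z1 | eng
1 | 3 | C | 1 | 1 | Z2 | fin
1 | 5 | B | 1 | 1 | Z2 | fin
After WHERE (1 rows):
teams.score | teams.rank | teams.tag | parts.score | parts.yr | parts.code | parts.dept
5 | 4 | A | 5 | 40 | Y2 | eng
After GROUP BY (1 rows):
parts.dept | n
eng | 1
After ORDER BY (1 rows):
parts.dept | n
eng | 1

== RESULT ==
parts.dept | n
eng | 1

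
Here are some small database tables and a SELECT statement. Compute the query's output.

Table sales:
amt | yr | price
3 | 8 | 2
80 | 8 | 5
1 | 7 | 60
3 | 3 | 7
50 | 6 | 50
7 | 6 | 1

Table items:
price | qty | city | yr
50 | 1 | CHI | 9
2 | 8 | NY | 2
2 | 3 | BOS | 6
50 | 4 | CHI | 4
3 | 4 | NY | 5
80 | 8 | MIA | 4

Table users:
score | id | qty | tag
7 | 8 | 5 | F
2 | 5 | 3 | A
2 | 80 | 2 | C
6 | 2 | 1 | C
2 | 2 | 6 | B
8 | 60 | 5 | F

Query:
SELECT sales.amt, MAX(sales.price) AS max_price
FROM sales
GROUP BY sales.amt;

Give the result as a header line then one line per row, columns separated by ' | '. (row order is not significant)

== RESULT ==
sales.amt | max_price
3 | 7
80 | 5
1 | 60
50 | 50
7 | 1

Derivation:
After GROUP BY (5 rows):
sales.amt | max_price
3 | 7
80 | 5
1 | 60
50 | 50
7 | 1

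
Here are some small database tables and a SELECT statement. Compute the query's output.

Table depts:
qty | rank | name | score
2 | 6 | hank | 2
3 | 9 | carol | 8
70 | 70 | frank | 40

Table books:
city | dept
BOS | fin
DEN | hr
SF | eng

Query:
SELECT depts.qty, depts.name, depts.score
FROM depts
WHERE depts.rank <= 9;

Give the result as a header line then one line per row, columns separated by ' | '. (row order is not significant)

== RESULT ==
depts.qty | depts.name | depts.score
2 | hank | 2
3 | carol | 8

Derivation:
After WHERE (2 rows):
depts.qty | depts.rank | depts.name | depts.score
2 | 6 | hank | 2
3 | 9 | carol | 8
After SELECT (2 rows):
depts.qty | depts.name | depts.score
2 | hank | 2
3 | carol | 8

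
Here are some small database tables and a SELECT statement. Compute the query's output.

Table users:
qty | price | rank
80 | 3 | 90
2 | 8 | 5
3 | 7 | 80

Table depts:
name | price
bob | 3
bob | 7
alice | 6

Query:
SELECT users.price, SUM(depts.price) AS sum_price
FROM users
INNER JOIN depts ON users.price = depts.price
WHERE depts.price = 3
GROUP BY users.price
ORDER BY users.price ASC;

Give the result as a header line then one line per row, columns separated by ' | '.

After JOIN depts (2 rows):
users.qty | users.price | users.rank | depts.name | depts.price
80 | 3 | 90 | bob | 3
3 | 7 | 80 | bob | 7
After WHERE (1 rows):
users.qty | users.price | users.rank | depts.name | depts.price
80 | 3 | 90 | bob | 3
After GROUP BY (1 rows):
users.price | sum_price
3 | 3
After ORDER BY (1 rows):
users.price | sum_price
3 | 3

== RESULT ==
users.price | sum_price
3 | 3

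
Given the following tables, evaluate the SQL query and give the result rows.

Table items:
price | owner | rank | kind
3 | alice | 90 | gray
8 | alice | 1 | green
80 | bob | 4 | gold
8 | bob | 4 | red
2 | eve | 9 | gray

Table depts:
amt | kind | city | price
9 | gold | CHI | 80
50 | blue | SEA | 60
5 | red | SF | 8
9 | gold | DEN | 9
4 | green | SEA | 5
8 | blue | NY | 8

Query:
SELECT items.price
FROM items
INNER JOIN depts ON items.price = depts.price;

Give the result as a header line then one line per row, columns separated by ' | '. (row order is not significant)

After JOIN depts (5 rows):
items.price | items.owner | items.rank | items.kind | depts.amt | depts.kind | depts.city | depts.price
8 | alice | 1 | green | 5 | red | SF | 8
8 | alice | 1 | green | 8 | blue | NY | 8
80 | bob | 4 | gold | 9 | gold | CHI | 80
8 | bob | 4 | red | 5 | red | SF | 8
8 | bob | 4 | red | 8 | blue | NY | 8
After SELECT (5 rows):
items.price
8
8
80
8
8

== RESULT ==
items.price
8
8
80
8
8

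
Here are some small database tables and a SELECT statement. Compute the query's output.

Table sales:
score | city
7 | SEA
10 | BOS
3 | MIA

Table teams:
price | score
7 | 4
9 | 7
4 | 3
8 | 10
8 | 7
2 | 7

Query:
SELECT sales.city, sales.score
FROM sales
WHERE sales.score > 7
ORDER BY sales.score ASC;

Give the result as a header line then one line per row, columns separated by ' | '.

After WHERE (1 rows):
sales.score | sales.city
10 | BOS
After SELECT (1 rows):
sales.city | sales.score
BOS | 10
After ORDER BY (1 rows):
sales.city | sales.score
BOS | 10

== RESULT ==
sales.city | sales.score
BOS | 10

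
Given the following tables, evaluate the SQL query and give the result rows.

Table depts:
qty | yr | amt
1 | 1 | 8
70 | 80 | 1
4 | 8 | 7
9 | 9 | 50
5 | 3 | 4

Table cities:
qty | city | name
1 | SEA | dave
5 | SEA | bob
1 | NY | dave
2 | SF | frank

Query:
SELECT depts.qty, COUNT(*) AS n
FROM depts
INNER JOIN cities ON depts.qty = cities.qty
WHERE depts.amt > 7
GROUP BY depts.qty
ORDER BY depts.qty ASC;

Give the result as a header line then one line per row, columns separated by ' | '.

After JOIN cities (3 rows):
depts.qty | depts.yr | depts.amt | cities.qty | cities.city | cities.name
1 | 1 | 8 | 1 | SEA | dave
1 | 1 | 8 | 1 | NY | dave
5 | 3 | 4 | 5 | SEA | bob
After WHERE (2 rows):
depts.qty | depts.yr | depts.amt | cities.qty | cities.city | cities.name
1 | 1 | 8 | 1 | SEA | dave
1 | 1 | 8 | 1 | NY | dave
After GROUP BY (1 rows):
depts.qty | n
1 | 2
After ORDER BY (1 rows):
depts.qty | n
1 | 2

== RESULT ==
depts.qty | n
1 | 2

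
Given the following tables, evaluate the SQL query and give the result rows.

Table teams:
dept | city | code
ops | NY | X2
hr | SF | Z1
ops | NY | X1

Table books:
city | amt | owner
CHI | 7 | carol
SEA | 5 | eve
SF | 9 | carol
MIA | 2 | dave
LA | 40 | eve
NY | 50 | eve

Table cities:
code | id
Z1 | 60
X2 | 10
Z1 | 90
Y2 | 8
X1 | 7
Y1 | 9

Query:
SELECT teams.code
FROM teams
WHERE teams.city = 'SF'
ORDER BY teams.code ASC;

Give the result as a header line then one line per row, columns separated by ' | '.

== RESULT ==
teams.code
Z1

Derivation:
After WHERE (1 rows):
teams.dept | teams.city | teams.code
hr | SF | Z1
After SELECT (1 rows):
teams.code
Z1
After ORDER BY (1 rows):
teams.code
Z1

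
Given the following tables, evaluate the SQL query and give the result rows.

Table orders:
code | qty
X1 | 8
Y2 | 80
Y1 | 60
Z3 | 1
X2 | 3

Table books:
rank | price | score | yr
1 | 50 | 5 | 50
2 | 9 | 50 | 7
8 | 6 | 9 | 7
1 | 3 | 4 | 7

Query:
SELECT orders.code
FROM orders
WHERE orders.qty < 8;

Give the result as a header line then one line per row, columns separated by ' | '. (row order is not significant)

After WHERE (2 rows):
orders.code | orders.qty
Z3 | 1
X2 | 3
After SELECT (2 rows):
orders.code
Z3
X2

== RESULT ==
orders.code
Z3
X2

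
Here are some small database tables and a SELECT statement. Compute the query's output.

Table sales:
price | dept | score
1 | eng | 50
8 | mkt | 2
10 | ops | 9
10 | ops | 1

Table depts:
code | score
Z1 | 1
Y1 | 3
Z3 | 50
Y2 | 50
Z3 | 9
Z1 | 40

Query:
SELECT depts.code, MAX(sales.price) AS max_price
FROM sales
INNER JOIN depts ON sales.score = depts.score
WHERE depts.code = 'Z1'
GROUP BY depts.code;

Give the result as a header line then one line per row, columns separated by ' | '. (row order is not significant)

After JOIN depts (4 rows):
sales.price | sales.dept | sales.score | depts.code | depts.score
1 | eng | 50 | Z3 | 50
1 | eng | 50 | Y2 | 50
10 | ops | 9 | Z3 | 9
10 | ops | 1 | Z1 | 1
After WHERE (1 rows):
sales.price | sales.dept | sales.score | depts.code | depts.score
10 | ops | 1 | Z1 | 1
After GROUP BY (1 rows):
depts.code | max_price
Z1 | 10

== RESULT ==
depts.code | max_price
Z1 | 10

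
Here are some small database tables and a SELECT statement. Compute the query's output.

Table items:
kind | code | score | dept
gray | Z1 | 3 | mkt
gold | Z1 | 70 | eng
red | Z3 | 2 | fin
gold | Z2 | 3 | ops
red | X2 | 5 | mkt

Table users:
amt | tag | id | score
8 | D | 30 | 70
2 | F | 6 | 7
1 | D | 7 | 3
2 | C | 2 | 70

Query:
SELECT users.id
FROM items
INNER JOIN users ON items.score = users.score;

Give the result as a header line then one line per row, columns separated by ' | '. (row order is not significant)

== RESULT ==
users.id
7
30
2
7

Derivation:
After JOIN users (4 rows):
items.kind | items.code | items.score | items.dept | users.amt | users.tag | users.id | users.score
gray | Z1 | 3 | mkt | 1 | D | 7 | 3
gold | Z1 | 70 | eng | 8 | D | 30 | 70
gold | Z1 | 70 | eng | 2 | C | 2 | 70
gold | Z2 | 3 | ops | 1 | D | 7 | 3
After SELECT (4 rows):
users.id
7
30
2
7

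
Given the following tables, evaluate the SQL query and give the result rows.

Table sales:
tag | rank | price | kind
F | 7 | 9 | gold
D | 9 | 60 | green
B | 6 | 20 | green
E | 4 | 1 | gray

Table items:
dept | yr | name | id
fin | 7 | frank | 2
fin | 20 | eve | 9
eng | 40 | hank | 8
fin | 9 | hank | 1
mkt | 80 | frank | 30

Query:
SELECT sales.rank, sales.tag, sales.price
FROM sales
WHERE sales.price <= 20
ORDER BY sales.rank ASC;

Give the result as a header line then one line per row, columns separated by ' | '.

== RESULT ==
sales.rank | sales.tag | sales.price
4 | E | 1
6 | B | 20
7 | F | 9

Derivation:
After WHERE (3 rows):
sales.tag | sales.rank | sales.price | sales.kind
F | 7 | 9 | gold
B | 6 | 20 | green
E | 4 | 1 | gray
After SELECT (3 rows):
sales.rank | sales.tag | sales.price
7 | F | 9
6 | B | 20
4 | E | 1
After ORDER BY (3 rows):
sales.rank | sales.tag | sales.price
4 | E | 1
6 | B | 20
7 | F | 9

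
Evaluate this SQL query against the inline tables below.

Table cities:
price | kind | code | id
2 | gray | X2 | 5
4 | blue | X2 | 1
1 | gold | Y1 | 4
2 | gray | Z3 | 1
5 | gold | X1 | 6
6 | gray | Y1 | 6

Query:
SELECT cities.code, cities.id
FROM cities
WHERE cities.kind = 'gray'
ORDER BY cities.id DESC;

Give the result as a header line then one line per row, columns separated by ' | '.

== RESULT ==
cities.code | cities.id
Y1 | 6
X2 | 5
Z3 | 1

Derivation:
After WHERE (3 rows):
cities.price | cities.kind | cities.code | cities.id
2 | gray | X2 | 5
2 | gray | Z3 | 1
6 | gray | Y1 | 6
After SELECT (3 rows):
cities.code | cities.id
X2 | 5
Z3 | 1
Y1 | 6
After ORDER BY (3 rows):
cities.code | cities.id
Y1 | 6
X2 | 5
Z3 | 1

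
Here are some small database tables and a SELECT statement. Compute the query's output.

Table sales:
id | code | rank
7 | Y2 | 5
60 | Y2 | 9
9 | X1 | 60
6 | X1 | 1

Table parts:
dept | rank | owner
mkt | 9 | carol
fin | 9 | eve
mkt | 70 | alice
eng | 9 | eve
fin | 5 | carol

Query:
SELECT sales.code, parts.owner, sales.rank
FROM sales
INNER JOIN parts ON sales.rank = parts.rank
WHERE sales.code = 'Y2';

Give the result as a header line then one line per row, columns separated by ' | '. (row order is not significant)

After JOIN parts (4 rows):
sales.id | sales.code | sales.rank | parts.dept | parts.rank | parts.owner
7 | Y2 | 5 | fin | 5 | carol
60 | Y2 | 9 | mkt | 9 | carol
60 | Y2 | 9 | fin | 9 | eve
60 | Y2 | 9 | eng | 9 | eve
After WHERE (4 rows):
sales.id | sales.code | sales.rank | parts.dept | parts.rank | parts.owner
7 | Y2 | 5 | fin | 5 | carol
60 | Y2 | 9 | mkt | 9 | carol
60 | Y2 | 9 | fin | 9 | eve
60 | Y2 | 9 | eng | 9 | eve
After SELECT (4 rows):
sales.code | parts.owner | sales.rank
Y2 | carol | 5
Y2 | carol | 9
Y2 | eve | 9
Y2 | eve | 9

== RESULT ==
sales.code | parts.owner | sales.rank
Y2 | carol | 5
Y2 | carol | 9
Y2 | eve | 9
Y2 | eve | 9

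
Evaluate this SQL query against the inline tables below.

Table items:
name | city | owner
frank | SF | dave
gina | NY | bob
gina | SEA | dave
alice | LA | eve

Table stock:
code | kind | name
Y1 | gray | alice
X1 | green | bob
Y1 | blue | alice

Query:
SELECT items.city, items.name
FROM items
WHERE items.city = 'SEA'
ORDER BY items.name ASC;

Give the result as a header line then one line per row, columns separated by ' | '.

After WHERE (1 rows):
items.name | items.city | items.owner
gina | SEA | dave
After SELECT (1 rows):
items.city | items.name
SEA | gina
After ORDER BY (1 rows):
items.city | items.name
SEA | gina

== RESULT ==
items.city | items.name
SEA | gina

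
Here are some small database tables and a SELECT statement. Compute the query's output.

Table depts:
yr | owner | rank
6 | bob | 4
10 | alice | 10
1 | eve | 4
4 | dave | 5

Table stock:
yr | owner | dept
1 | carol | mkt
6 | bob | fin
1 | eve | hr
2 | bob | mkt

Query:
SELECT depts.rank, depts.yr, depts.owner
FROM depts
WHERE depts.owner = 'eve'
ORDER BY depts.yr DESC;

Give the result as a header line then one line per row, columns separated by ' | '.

== RESULT ==
depts.rank | depts.yr | depts.owner
4 | 1 | eve

Derivation:
After WHERE (1 rows):
depts.yr | depts.owner | depts.rank
1 | eve | 4
After SELECT (1 rows):
depts.rank | depts.yr | depts.owner
4 | 1 | eve
After ORDER BY (1 rows):
depts.rank | depts.yr | depts.owner
4 | 1 | eve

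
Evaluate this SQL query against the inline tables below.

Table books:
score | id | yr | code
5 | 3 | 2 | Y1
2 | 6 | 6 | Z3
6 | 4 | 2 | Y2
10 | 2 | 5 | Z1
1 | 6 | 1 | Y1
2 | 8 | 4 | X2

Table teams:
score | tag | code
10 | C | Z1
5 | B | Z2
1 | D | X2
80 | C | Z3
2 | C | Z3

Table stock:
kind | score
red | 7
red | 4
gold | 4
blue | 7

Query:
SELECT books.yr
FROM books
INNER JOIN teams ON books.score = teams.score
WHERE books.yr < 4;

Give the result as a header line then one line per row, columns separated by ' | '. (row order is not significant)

After JOIN teams (5 rows):
books.score | books.id | books.yr | books.code | teams.score | teams.tag | teams.code
5 | 3 | 2 | Y1 | 5 | B | Z2
2 | 6 | 6 | Z3 | 2 | C | Z3
10 | 2 | 5 | Z1 | 10 | C | Z1
1 | 6 | 1 | Y1 | 1 | D | X2
2 | 8 | 4 | X2 | 2 | C | Z3
After WHERE (2 rows):
books.score | books.id | books.yr | books.code | teams.score | teams.tag | teams.code
5 | 3 | 2 | Y1 | 5 | B | Z2
1 | 6 | 1 | Y1 | 1 | D | X2
After SELECT (2 rows):
books.yr
2
1

== RESULT ==
books.yr
2
1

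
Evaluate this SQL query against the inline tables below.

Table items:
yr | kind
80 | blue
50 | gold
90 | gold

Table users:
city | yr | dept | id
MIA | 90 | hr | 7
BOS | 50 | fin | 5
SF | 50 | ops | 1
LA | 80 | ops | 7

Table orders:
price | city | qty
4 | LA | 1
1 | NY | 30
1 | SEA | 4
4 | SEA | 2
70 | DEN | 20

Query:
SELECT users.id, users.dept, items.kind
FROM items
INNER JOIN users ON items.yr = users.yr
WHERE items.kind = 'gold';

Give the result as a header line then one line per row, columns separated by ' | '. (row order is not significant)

After JOIN users (4 rows):
items.yr | items.kind | users.city | users.yr | users.dept | users.id
80 | blue | LA | 80 | ops | 7
50 | gold | BOS | 50 | fin | 5
50 | gold | SF | 50 | ops | 1
90 | gold | MIA | 90 | hr | 7
After WHERE (3 rows):
items.yr | items.kind | users.city | users.yr | users.dept | users.id
50 | gold | BOS | 50 | fin | 5
50 | gold | SF | 50 | ops | 1
90 | gold | MIA | 90 | hr | 7
After SELECT (3 rows):
users.id | users.dept | items.kind
5 | fin | gold
1 | ops | gold
7 | hr | gold

== RESULT ==
users.id | users.dept | items.kind
5 | fin | gold
1 | ops | gold
7 | hr | gold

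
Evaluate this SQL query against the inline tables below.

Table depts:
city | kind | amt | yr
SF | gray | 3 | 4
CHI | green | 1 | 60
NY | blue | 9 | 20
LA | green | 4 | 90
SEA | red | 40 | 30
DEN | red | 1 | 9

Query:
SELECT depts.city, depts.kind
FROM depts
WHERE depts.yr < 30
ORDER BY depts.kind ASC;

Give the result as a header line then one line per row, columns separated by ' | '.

== RESULT ==
depts.city | depts.kind
NY | blue
SF | gray
DEN | red

Derivation:
After WHERE (3 rows):
depts.city | depts.kind | depts.amt | depts.yr
SF | gray | 3 | 4
NY | blue | 9 | 20
DEN | red | 1 | 9
After SELECT (3 rows):
depts.city | depts.kind
SF | gray
NY | blue
DEN | red
After ORDER BY (3 rows):
depts.city | depts.kind
NY | blue
SF | gray
DEN | red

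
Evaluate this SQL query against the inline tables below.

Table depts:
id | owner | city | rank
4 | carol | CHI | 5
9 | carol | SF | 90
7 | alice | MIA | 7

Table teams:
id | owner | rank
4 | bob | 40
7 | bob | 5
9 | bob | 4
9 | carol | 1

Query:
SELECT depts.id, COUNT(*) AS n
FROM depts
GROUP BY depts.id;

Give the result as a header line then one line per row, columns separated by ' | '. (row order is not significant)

== RESULT ==
depts.id | n
4 | 1
9 | 1
7 | 1

Derivation:
After GROUP BY (3 rows):
depts.id | n
4 | 1
9 | 1
7 | 1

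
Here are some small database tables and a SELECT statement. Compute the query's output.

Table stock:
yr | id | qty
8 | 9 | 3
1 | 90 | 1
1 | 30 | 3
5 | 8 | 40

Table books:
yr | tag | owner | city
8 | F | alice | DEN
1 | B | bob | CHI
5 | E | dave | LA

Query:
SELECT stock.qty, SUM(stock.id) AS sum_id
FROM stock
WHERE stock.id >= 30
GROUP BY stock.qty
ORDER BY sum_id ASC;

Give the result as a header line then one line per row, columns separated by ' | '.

== RESULT ==
stock.qty | sum_id
3 | 30
1 | 90

Derivation:
After WHERE (2 rows):
stock.yr | stock.id | stock.qty
1 | 90 | 1
1 | 30 | 3
After GROUP BY (2 rows):
stock.qty | sum_id
1 | 90
3 | 30
After ORDER BY (2 rows):
stock.qty | sum_id
3 | 30
1 | 90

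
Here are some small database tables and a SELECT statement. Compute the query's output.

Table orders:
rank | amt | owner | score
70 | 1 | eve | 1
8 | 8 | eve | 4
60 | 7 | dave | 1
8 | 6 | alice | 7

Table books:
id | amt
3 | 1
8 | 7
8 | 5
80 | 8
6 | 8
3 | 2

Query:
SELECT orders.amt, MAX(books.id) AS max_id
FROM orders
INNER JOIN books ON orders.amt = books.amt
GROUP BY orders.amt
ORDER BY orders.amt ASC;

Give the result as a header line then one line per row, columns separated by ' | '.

== RESULT ==
orders.amt | max_id
1 | 3
7 | 8
8 | 80

Derivation:
After JOIN books (4 rows):
orders.rank | orders.amt | orders.owner | orders.score | books.id | books.amt
70 | 1 | eve | 1 | 3 | 1
8 | 8 | eve | 4 | 80 | 8
8 | 8 | eve | 4 | 6 | 8
60 | 7 | dave | 1 | 8 | 7
After GROUP BY (3 rows):
orders.amt | max_id
1 | 3
8 | 80
7 | 8
After ORDER BY (3 rows):
orders.amt | max_id
1 | 3
7 | 8
8 | 80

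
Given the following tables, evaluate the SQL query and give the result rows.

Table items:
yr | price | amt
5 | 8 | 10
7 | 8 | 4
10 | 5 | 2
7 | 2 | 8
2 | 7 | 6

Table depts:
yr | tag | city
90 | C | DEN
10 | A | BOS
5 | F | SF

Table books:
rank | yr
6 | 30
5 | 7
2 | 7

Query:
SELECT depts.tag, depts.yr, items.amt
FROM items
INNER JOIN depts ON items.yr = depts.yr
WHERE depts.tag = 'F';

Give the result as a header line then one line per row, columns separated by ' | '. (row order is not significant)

After JOIN depts (2 rows):
items.yr | items.price | items.amt | depts.yr | depts.tag | depts.city
5 | 8 | 10 | 5 | F | SF
10 | 5 | 2 | 10 | A | BOS
After WHERE (1 rows):
items.yr | items.price | items.amt | depts.yr | depts.tag | depts.city
5 | 8 | 10 | 5 | F | SF
After SELECT (1 rows):
depts.tag | depts.yr | items.amt
F | 5 | 10

== RESULT ==
depts.tag | depts.yr | items.amt
F | 5 | 10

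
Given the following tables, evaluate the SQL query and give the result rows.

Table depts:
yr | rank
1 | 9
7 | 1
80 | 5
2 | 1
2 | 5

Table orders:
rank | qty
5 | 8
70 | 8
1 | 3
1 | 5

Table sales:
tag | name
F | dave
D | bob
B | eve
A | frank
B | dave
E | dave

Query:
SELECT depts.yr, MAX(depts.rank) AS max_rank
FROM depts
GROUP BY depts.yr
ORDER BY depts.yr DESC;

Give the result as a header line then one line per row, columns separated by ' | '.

== RESULT ==
depts.yr | max_rank
80 | 5
7 | 1
2 | 5
1 | 9

Derivation:
After GROUP BY (4 rows):
depts.yr | max_rank
1 | 9
7 | 1
80 | 5
2 | 5
After ORDER BY (4 rows):
depts.yr | max_rank
80 | 5
7 | 1
2 | 5
1 | 9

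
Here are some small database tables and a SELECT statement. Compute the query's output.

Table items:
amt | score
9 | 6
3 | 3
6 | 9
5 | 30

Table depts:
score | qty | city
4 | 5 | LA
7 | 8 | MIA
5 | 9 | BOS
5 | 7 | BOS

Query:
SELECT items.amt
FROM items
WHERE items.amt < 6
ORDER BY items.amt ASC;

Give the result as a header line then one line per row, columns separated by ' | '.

After WHERE (2 rows):
items.amt | items.score
3 | 3
5 | 30
After SELECT (2 rows):
items.amt
3
5
After ORDER BY (2 rows):
items.amt
3
5

== RESULT ==
items.amt
3
5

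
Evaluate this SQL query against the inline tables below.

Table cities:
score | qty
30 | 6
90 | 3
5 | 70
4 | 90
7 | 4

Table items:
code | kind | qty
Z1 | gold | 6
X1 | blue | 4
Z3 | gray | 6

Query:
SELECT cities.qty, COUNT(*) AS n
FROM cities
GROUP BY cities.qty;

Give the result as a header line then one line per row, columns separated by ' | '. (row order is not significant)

After GROUP BY (5 rows):
cities.qty | n
6 | 1
3 | 1
70 | 1
90 | 1
4 | 1

== RESULT ==
cities.qty | n
6 | 1
3 | 1
70 | 1
90 | 1
4 | 1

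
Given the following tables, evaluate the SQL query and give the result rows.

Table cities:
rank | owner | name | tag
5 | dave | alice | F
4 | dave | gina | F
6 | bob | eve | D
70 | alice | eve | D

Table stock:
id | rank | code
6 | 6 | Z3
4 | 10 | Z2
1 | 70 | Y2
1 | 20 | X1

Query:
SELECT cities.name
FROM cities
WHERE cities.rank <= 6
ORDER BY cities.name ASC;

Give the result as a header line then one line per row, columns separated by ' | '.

After WHERE (3 rows):
cities.rank | cities.owner | cities.name | cities.tag
5 | dave | alice | F
4 | dave | gina | F
6 | bob | eve | D
After SELECT (3 rows):
cities.name
alice
gina
eve
After ORDER BY (3 rows):
cities.name
alice
eve
gina

== RESULT ==
cities.name
alice
eve
gina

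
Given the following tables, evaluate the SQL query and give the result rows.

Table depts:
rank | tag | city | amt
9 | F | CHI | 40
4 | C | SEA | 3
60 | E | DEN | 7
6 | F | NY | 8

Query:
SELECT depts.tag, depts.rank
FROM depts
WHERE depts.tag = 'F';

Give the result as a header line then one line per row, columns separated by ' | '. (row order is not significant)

After WHERE (2 rows):
depts.rank | depts.tag | depts.city | depts.amt
9 | F | CHI | 40
6 | F | NY | 8
After SELECT (2 rows):
depts.tag | depts.rank
F | 9
F | 6

== RESULT ==
depts.tag | depts.rank
F | 9
F | 6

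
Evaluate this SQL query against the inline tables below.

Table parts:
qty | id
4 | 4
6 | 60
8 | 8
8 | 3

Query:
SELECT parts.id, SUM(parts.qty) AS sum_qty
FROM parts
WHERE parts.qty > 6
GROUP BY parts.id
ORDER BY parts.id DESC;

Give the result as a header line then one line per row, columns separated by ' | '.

== RESULT ==
parts.id | sum_qty
8 | 8
3 | 8

Derivation:
After WHERE (2 rows):
parts.qty | parts.id
8 | 8
8 | 3
After GROUP BY (2 rows):
parts.id | sum_qty
8 | 8
3 | 8
After ORDER BY (2 rows):
parts.id | sum_qty
8 | 8
3 | 8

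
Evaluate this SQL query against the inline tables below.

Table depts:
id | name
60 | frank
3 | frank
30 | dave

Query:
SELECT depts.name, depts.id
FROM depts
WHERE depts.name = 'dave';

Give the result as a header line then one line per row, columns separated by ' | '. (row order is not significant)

After WHERE (1 rows):
depts.id | depts.name
30 | dave
After SELECT (1 rows):
depts.name | depts.id
dave | 30

== RESULT ==
depts.name | depts.id
dave | 30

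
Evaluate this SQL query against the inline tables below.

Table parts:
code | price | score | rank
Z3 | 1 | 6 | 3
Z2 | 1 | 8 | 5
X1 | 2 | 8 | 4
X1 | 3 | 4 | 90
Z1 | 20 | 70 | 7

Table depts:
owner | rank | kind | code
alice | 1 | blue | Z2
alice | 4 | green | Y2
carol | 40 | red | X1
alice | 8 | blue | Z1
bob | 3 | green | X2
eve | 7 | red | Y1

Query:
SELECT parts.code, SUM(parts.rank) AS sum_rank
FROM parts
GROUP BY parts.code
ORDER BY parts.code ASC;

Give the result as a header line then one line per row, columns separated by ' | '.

After GROUP BY (4 rows):
parts.code | sum_rank
Z3 | 3
Z2 | 5
X1 | 94
Z1 | 7
After ORDER BY (4 rows):
parts.code | sum_rank
X1 | 94
Z1 | 7
Z2 | 5
Z3 | 3

== RESULT ==
parts.code | sum_rank
X1 | 94
Z1 | 7
Z2 | 5
Z3 | 3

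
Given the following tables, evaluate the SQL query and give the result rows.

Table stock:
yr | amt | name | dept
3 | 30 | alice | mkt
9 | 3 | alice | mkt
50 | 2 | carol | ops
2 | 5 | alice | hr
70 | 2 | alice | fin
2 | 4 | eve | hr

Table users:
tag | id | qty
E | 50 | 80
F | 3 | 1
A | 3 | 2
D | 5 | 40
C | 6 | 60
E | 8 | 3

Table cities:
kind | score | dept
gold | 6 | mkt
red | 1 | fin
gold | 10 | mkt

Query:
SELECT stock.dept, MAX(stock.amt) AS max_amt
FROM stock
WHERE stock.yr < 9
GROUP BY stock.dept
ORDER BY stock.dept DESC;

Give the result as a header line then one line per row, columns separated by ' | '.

== RESULT ==
stock.dept | max_amt
mkt | 30
hr | 5

Derivation:
After WHERE (3 rows):
stock.yr | stock.amt | stock.name | stock.dept
3 | 30 | alice | mkt
2 | 5 | alice | hr
2 | 4 | eve | hr
After GROUP BY (2 rows):
stock.dept | max_amt
mkt | 30
hr | 5
After ORDER BY (2 rows):
stock.dept | max_amt
mkt | 30
hr | 5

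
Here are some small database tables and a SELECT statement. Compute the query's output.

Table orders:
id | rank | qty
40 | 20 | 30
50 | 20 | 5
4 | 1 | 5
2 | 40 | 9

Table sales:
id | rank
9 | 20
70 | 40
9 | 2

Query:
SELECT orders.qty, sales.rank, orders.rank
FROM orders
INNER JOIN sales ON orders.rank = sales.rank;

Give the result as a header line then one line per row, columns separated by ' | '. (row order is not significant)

After JOIN sales (3 rows):
orders.id | orders.rank | orders.qty | sales.id | sales.rank
40 | 20 | 30 | 9 | 20
50 | 20 | 5 | 9 | 20
2 | 40 | 9 | 70 | 40
After SELECT (3 rows):
orders.qty | sales.rank | orders.rank
30 | 20 | 20
5 | 20 | 20
9 | 40 | 40

== RESULT ==
orders.qty | sales.rank | orders.rank
30 | 20 | 20
5 | 20 | 20
9 | 40 | 40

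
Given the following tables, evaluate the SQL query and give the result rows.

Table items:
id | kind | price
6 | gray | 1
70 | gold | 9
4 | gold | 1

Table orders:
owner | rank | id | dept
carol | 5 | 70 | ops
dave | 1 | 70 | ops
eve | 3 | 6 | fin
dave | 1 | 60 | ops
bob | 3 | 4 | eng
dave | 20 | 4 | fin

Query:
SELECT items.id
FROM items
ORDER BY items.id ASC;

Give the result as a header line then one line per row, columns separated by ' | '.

After SELECT (3 rows):
items.id
6
70
4
After ORDER BY (3 rows):
items.id
4
6
70

== RESULT ==
items.id
4
6
70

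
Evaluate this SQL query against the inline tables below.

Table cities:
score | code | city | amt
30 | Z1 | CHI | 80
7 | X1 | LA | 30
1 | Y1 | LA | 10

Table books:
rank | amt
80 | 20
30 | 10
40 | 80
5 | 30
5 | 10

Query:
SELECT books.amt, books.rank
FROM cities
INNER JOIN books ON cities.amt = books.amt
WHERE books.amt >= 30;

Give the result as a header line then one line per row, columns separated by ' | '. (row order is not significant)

== RESULT ==
books.amt | books.rank
80 | 40
30 | 5

Derivation:
After JOIN books (4 rows):
cities.score | cities.code | cities.city | cities.amt | books.rank | books.amt
30 | Z1 | CHI | 80 | 40 | 80
7 | X1 | LA | 30 | 5 | 30
1 | Y1 | LA | 10 | 30 | 10
1 | Y1 | LA | 10 | 5 | 10
After WHERE (2 rows):
cities.score | cities.code | cities.city | cities.amt | books.rank | books.amt
30 | Z1 | CHI | 80 | 40 | 80
7 | X1 | LA | 30 | 5 | 30
After SELECT (2 rows):
books.amt | books.rank
80 | 40
30 | 5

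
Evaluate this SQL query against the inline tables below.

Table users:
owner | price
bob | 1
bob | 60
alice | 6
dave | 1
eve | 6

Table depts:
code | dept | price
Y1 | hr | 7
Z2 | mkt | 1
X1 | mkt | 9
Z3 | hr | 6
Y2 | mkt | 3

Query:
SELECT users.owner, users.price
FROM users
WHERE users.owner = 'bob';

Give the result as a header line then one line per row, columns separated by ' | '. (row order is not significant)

After WHERE (2 rows):
users.owner | users.price
bob | 1
bob | 60
After SELECT (2 rows):
users.owner | users.price
bob | 1
bob | 60

== RESULT ==
users.owner | users.price
bob | 1
bob | 60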